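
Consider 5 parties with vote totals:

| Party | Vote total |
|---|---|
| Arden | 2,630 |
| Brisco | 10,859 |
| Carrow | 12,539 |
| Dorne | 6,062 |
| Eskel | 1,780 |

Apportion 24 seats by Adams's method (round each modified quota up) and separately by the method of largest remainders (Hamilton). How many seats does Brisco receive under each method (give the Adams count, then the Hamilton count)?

7 and 8

Adams: Arden 2, Brisco 7, Carrow 9, Dorne 4, Eskel 2.
Hamilton: Arden 2, Brisco 8, Carrow 9, Dorne 4, Eskel 1.
Brisco gets 7 under Adams and 8 under Hamilton.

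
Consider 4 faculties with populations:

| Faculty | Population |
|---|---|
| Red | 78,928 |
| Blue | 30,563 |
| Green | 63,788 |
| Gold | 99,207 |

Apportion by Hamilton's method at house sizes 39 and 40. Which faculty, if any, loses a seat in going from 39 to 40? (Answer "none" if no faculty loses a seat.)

At 39 seats: Red 11, Blue 5, Green 9, Gold 14.
At 40 seats: Red 12, Blue 4, Green 9, Gold 15.
Blue drops from 5 to 4.

Blue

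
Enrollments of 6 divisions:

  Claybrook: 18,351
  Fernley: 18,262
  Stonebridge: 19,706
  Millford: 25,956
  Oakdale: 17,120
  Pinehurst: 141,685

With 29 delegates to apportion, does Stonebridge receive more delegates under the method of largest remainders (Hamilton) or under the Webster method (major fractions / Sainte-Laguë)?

Hamilton: Claybrook 2, Fernley 2, Stonebridge 3, Millford 3, Oakdale 2, Pinehurst 17.
Webster: Claybrook 2, Fernley 2, Stonebridge 2, Millford 3, Oakdale 2, Pinehurst 18.
Stonebridge gets 3 under Hamilton and 2 under Webster.

Hamilton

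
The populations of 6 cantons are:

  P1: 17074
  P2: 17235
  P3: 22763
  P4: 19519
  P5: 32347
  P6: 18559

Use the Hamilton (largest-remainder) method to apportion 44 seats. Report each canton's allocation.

Total 127497; standard divisor 127497/44 ≈ 2897.659.
Standard quotas: P1 5.8923, P2 5.9479, P3 7.8557, P4 6.7361, P5 11.1631, P6 6.4048.
Lower quotas: P1 5, P2 5, P3 7, P4 6, P5 11, P6 6 (sum 40, leaving 4 seats).
Remainders in descending order: P2 0.9479, P1 0.8923, P3 0.8557, P4 0.7361, P6 0.4048, P5 0.1631.
Largest remainders: P2, P1, P3, P4 receive the extra seats.

P1=6, P2=6, P3=8, P4=7, P5=11, P6=6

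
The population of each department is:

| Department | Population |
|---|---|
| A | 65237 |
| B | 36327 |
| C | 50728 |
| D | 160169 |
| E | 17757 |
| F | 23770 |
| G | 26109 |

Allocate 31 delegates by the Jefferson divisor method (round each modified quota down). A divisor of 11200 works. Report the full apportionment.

A: 5, B: 3, C: 4, D: 14, E: 1, F: 2, G: 2

With modified divisor 11200: modified quotas A 5.825, B 3.243, C 4.529, D 14.301, E 1.585, F 2.122, G 2.331.
Rounding down: A 5, B 3, C 4, D 14, E 1, F 2, G 2 (total 31).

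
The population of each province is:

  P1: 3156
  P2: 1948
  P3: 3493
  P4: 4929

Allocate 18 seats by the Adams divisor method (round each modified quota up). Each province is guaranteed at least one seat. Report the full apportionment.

P1 4, P2 3, P3 5, P4 6

Standard divisor 13526/18 ≈ 751.444; standard quotas: P1 4.200, P2 2.592, P3 4.648, P4 6.559.
Rounding up gives 5, 3, 5, 7 = 20 seats, so the divisor must be adjusted.
With modified divisor 850: modified quotas P1 3.713, P2 2.292, P3 4.109, P4 5.799.
Rounding up: P1 4, P2 3, P3 5, P4 6 (total 18).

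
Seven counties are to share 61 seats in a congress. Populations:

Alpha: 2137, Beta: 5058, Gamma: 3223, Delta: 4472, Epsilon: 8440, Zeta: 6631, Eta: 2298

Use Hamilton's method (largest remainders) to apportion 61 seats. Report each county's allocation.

The standard divisor is 32259/61 ≈ 528.836.
Standard quotas: Alpha 4.0409, Beta 9.5644, Gamma 6.0945, Delta 8.4563, Epsilon 15.9596, Zeta 12.5389, Eta 4.3454.
Lower quotas: Alpha 4, Beta 9, Gamma 6, Delta 8, Epsilon 15, Zeta 12, Eta 4 (sum 58, leaving 3 seats).
Remainders in descending order: Epsilon 0.9596, Beta 0.5644, Zeta 0.5389, Delta 0.4563, Eta 0.3454, Gamma 0.0945, Alpha 0.0409.
Largest remainders: Epsilon, Beta, Zeta receive the extra seats.

Alpha: 4; Beta: 10; Gamma: 6; Delta: 8; Epsilon: 16; Zeta: 13; Eta: 4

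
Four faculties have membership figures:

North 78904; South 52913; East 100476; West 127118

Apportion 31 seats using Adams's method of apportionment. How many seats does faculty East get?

8

Standard divisor 359411/31 ≈ 11593.903; standard quotas: North 6.806, South 4.564, East 8.666, West 10.964.
Rounding up gives 7, 5, 9, 11 = 32 seats, so the divisor must be adjusted.
With modified divisor 12600: modified quotas North 6.262, South 4.199, East 7.974, West 10.089.
Rounding up: North 7, South 5, East 8, West 11 (total 31).
East receives 8.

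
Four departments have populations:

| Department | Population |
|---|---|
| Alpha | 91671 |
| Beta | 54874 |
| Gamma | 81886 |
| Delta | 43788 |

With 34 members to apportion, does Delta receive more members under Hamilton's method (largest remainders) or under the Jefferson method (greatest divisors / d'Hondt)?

Hamilton

Hamilton: Alpha 11, Beta 7, Gamma 10, Delta 6.
Jefferson: Alpha 12, Beta 7, Gamma 10, Delta 5.
Delta gets 6 under Hamilton and 5 under Jefferson.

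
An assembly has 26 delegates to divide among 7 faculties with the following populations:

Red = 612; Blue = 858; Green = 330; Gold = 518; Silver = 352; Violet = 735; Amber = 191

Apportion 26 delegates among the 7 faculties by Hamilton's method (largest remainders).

Standard divisor: 3596 ÷ 26 ≈ 138.308.
Standard quotas: Red 4.425, Blue 6.204, Green 2.386, Gold 3.745, Silver 2.545, Violet 5.314, Amber 1.381.
Lower quotas: Red 4, Blue 6, Green 2, Gold 3, Silver 2, Violet 5, Amber 1 (sum 23, leaving 3 seats).
Remainders in descending order: Gold 0.745, Silver 0.545, Red 0.425, Green 0.386, Amber 0.381, Violet 0.314, Blue 0.204.
Largest remainders: Gold, Silver, Red receive the extra seats.

Red=5; Blue=6; Green=2; Gold=4; Silver=3; Violet=5; Amber=1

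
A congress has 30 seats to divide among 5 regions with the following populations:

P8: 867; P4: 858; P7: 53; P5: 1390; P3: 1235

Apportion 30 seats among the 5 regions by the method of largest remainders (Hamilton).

P8: 6, P4: 6, P7: 0, P5: 10, P3: 8

Standard divisor: 4403 ÷ 30 ≈ 146.767.
Standard quotas: P8 5.907, P4 5.846, P7 0.361, P5 9.471, P3 8.415.
Lower quotas: P8 5, P4 5, P7 0, P5 9, P3 8 (sum 27, leaving 3 seats).
Remainders in descending order: P8 0.907, P4 0.846, P5 0.471, P3 0.415, P7 0.361.
The surplus seats go to P8, P4, P5.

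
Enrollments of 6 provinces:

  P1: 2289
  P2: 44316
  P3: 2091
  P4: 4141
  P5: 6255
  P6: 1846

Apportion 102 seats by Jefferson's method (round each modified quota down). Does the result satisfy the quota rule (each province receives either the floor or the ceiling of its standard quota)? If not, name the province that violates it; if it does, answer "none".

Standard quotas: P1 3.831, P2 74.178, P3 3.500, P4 6.931, P5 10.470, P6 3.090.
Jefferson allocation: P1 3, P2 76, P3 3, P4 7, P5 10, P6 3.
P2 has quota 74.178 (lower 74, upper 75) but receives 76 — outside the quota interval.

P2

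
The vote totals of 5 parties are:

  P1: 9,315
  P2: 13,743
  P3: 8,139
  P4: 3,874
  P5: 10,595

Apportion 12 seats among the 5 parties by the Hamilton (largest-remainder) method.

P1=2, P2=4, P3=2, P4=1, P5=3

Total 45666; standard divisor 45666/12 ≈ 3805.5.
Standard quotas: P1 2.4478, P2 3.6114, P3 2.1387, P4 1.0180, P5 2.7841.
Lower quotas: P1 2, P2 3, P3 2, P4 1, P5 2 (sum 10, leaving 2 seats).
Remainders in descending order: P5 0.7841, P2 0.6114, P1 0.4478, P3 0.1387, P4 0.0180.
Largest remainders: P5, P2 receive the extra seats.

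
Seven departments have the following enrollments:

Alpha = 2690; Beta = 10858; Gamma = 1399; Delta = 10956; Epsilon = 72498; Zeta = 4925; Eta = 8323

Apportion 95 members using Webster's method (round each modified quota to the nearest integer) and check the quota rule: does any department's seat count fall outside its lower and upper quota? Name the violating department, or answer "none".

Standard quotas: Alpha 2.289, Beta 9.239, Gamma 1.190, Delta 9.322, Epsilon 61.687, Zeta 4.191, Eta 7.082.
Webster allocation: Alpha 2, Beta 9, Gamma 1, Delta 9, Epsilon 63, Zeta 4, Eta 7.
Epsilon has quota 61.687 (lower 61, upper 62) but receives 63 — outside the quota interval.

Epsilon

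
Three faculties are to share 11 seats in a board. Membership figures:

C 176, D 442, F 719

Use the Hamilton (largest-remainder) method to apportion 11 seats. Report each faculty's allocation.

The standard divisor is 1337/11 ≈ 121.545.
Standard quotas: C 1.448, D 3.636, F 5.915.
Lower quotas: C 1, D 3, F 5 (sum 9, leaving 2 seats).
Remainders in descending order: F 0.915, D 0.636, C 0.448.
Largest remainders: F, D receive the extra seats.

C 1, D 4, F 6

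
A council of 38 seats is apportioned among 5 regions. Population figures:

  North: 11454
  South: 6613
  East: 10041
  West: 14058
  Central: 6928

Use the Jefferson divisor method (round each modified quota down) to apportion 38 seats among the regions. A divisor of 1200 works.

With modified divisor 1200: modified quotas North 9.545, South 5.511, East 8.367, West 11.715, Central 5.773.
Rounding down: North 9, South 5, East 8, West 11, Central 5 (total 38).

North 9; South 5; East 8; West 11; Central 5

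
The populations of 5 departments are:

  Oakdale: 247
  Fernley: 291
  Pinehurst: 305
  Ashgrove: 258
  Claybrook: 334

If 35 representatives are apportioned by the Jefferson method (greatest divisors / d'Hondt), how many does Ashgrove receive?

6

Standard divisor 1435/35 ≈ 41; standard quotas: Oakdale 6.024, Fernley 7.098, Pinehurst 7.439, Ashgrove 6.293, Claybrook 8.146.
Rounding down gives 6, 7, 7, 6, 8 = 34 seats, so the divisor must be adjusted.
With modified divisor 38: modified quotas Oakdale 6.500, Fernley 7.658, Pinehurst 8.026, Ashgrove 6.789, Claybrook 8.789.
Rounding down: Oakdale 6, Fernley 7, Pinehurst 8, Ashgrove 6, Claybrook 8 (total 35).
Ashgrove receives 6.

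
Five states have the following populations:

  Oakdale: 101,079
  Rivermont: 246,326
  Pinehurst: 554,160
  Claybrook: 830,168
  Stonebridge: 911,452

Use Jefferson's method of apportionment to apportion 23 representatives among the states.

Oakdale 0, Rivermont 2, Pinehurst 5, Claybrook 8, Stonebridge 8

Standard divisor 2643185/23 ≈ 114921.087; standard quotas: Oakdale 0.880, Rivermont 2.143, Pinehurst 4.822, Claybrook 7.224, Stonebridge 7.931.
Rounding down gives 0, 2, 4, 7, 7 = 20 seats, so the divisor must be adjusted.
With modified divisor 103271: modified quotas Oakdale 0.979, Rivermont 2.385, Pinehurst 5.366, Claybrook 8.039, Stonebridge 8.826.
Rounding down: Oakdale 0, Rivermont 2, Pinehurst 5, Claybrook 8, Stonebridge 8 (total 23).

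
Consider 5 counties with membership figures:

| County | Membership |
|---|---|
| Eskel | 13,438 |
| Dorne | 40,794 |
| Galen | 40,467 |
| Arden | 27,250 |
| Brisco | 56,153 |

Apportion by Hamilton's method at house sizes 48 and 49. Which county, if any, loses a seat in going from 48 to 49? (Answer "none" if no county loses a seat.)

none

At 48 seats: Eskel 4, Dorne 11, Galen 11, Arden 7, Brisco 15.
At 49 seats: Eskel 4, Dorne 11, Galen 11, Arden 8, Brisco 15.
No county's allocation decreased.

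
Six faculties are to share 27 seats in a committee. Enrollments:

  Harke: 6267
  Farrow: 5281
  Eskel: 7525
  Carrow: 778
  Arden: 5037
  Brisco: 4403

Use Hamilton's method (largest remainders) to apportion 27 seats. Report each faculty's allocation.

Harke 6, Farrow 5, Eskel 7, Carrow 1, Arden 4, Brisco 4

Standard divisor: 29291 ÷ 27 ≈ 1084.852.
Standard quotas: Harke 5.7768, Farrow 4.8679, Eskel 6.9364, Carrow 0.7171, Arden 4.6430, Brisco 4.0586.
Lower quotas: Harke 5, Farrow 4, Eskel 6, Carrow 0, Arden 4, Brisco 4 (sum 23, leaving 4 seats).
Remainders in descending order: Eskel 0.9364, Farrow 0.8679, Harke 0.7768, Carrow 0.7171, Arden 0.6430, Brisco 0.0586.
The surplus seats go to Eskel, Farrow, Harke, Carrow.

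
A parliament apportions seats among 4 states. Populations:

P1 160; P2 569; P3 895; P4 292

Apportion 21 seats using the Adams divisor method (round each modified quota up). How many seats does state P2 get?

Standard divisor 1916/21 ≈ 91.238; standard quotas: P1 1.754, P2 6.236, P3 9.809, P4 3.200.
Rounding up gives 2, 7, 10, 4 = 23 seats, so the divisor must be adjusted.
With modified divisor 98: modified quotas P1 1.633, P2 5.806, P3 9.133, P4 2.980.
Rounding up: P1 2, P2 6, P3 10, P4 3 (total 21).
P2 receives 6.

6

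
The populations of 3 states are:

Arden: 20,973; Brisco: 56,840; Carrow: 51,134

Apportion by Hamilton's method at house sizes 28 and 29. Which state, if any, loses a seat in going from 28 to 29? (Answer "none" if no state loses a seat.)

none

At 28 seats: Arden 5, Brisco 12, Carrow 11.
At 29 seats: Arden 5, Brisco 13, Carrow 11.
No state's allocation decreased.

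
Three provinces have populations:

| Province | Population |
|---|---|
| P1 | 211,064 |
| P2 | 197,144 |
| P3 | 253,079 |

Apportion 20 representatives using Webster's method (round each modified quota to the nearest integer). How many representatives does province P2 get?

6

Standard divisor 661287/20 ≈ 33064.35; standard quotas: P1 6.383, P2 5.962, P3 7.654.
Rounding to the nearest integer gives P1 6, P2 6, P3 8 — total 20, matching the house size, so no adjustment is needed.
P2 receives 6.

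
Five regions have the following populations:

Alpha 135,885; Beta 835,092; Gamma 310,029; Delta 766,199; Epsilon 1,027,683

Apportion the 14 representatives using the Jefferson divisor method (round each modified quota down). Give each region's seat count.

Standard divisor 3074888/14 ≈ 219634.857; standard quotas: Alpha 0.619, Beta 3.802, Gamma 1.412, Delta 3.489, Epsilon 4.679.
Rounding down gives 0, 3, 1, 3, 4 = 11 seats, so the divisor must be adjusted.
With modified divisor 181400: modified quotas Alpha 0.749, Beta 4.604, Gamma 1.709, Delta 4.224, Epsilon 5.665.
Rounding down: Alpha 0, Beta 4, Gamma 1, Delta 4, Epsilon 5 (total 14).

Alpha 0, Beta 4, Gamma 1, Delta 4, Epsilon 5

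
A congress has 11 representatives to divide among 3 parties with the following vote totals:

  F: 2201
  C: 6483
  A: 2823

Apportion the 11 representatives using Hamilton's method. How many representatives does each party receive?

F 2, C 6, A 3

Standard divisor: 11507 ÷ 11 ≈ 1046.091.
Standard quotas: F 2.1040, C 6.1974, A 2.6986.
Lower quotas: F 2, C 6, A 2 (sum 10, leaving 1 seat).
Remainders in descending order: A 0.6986, C 0.1974, F 0.1040.
Largest remainder: A receives the extra seat.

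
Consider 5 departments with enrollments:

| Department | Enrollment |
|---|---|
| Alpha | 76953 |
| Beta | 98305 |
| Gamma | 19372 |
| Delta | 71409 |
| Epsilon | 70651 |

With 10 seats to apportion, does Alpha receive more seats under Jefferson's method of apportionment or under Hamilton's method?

Jefferson

Jefferson: Alpha 3, Beta 3, Gamma 0, Delta 2, Epsilon 2.
Hamilton: Alpha 2, Beta 3, Gamma 1, Delta 2, Epsilon 2.
Alpha gets 3 under Jefferson and 2 under Hamilton.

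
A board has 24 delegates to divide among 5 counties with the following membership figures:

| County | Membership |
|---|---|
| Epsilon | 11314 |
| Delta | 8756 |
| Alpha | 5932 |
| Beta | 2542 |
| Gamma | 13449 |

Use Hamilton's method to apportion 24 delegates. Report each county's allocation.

Epsilon=7; Delta=5; Alpha=3; Beta=1; Gamma=8

The standard divisor is 41993/24 ≈ 1749.708.
Standard quotas: Epsilon 6.4662, Delta 5.0043, Alpha 3.3903, Beta 1.4528, Gamma 7.6864.
Lower quotas: Epsilon 6, Delta 5, Alpha 3, Beta 1, Gamma 7 (sum 22, leaving 2 seats).
Remainders in descending order: Gamma 0.6864, Epsilon 0.4662, Beta 0.4528, Alpha 0.3903, Delta 0.0043.
The surplus seats go to Gamma, Epsilon.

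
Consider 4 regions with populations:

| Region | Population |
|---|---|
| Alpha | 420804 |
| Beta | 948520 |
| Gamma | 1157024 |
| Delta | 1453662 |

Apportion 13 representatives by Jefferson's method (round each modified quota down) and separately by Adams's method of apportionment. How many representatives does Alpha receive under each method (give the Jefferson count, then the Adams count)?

Jefferson: Alpha 1, Beta 3, Gamma 4, Delta 5.
Adams: Alpha 2, Beta 3, Gamma 4, Delta 4.
Alpha gets 1 under Jefferson and 2 under Adams.

1 and 2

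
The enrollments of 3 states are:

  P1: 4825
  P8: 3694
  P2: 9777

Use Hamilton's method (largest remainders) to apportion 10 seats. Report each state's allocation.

P1 3, P8 2, P2 5

The standard divisor is 18296/10 ≈ 1829.6.
Standard quotas: P1 2.6372, P8 2.0190, P2 5.3438.
Lower quotas: P1 2, P8 2, P2 5 (sum 9, leaving 1 seat).
Remainders in descending order: P1 0.6372, P2 0.3438, P8 0.0190.
Largest remainder: P1 receives the extra seat.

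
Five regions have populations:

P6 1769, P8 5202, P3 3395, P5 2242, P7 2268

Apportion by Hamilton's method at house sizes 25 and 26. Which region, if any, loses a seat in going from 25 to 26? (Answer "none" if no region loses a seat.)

none

At 25 seats: P6 3, P8 9, P3 5, P5 4, P7 4.
At 26 seats: P6 3, P8 9, P3 6, P5 4, P7 4.
No region's allocation decreased.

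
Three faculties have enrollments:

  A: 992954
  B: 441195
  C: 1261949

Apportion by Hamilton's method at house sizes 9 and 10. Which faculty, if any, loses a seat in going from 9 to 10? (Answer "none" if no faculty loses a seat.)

B

At 9 seats: A 3, B 2, C 4.
At 10 seats: A 4, B 1, C 5.
B drops from 2 to 1.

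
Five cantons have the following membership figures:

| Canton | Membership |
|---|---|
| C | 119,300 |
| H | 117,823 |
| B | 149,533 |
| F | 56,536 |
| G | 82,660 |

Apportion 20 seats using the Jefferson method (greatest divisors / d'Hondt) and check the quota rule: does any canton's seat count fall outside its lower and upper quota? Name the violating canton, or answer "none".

Standard quotas: C 4.537, H 4.481, B 5.687, F 2.150, G 3.144.
Jefferson allocation: C 5, H 4, B 6, F 2, G 3.
Every allocation lies between the lower and upper quota.

none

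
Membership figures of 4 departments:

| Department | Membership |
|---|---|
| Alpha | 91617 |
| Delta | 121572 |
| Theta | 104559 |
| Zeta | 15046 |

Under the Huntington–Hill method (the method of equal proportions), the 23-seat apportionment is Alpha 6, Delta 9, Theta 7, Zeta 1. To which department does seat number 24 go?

Priority for the next seat is population ÷ (√(s·(s+1))).
Priorities: Alpha 14136.810, Delta 12814.814, Theta 13972.284, Zeta 10639.129.
Highest priority: Alpha.

Alpha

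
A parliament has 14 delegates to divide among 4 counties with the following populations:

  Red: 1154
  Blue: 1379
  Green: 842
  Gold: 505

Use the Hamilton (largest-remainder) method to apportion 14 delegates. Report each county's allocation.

Red=4, Blue=5, Green=3, Gold=2

The standard divisor is 3880/14 ≈ 277.143.
Standard quotas: Red 4.164, Blue 4.976, Green 3.038, Gold 1.822.
Lower quotas: Red 4, Blue 4, Green 3, Gold 1 (sum 12, leaving 2 seats).
Remainders in descending order: Blue 0.976, Gold 0.822, Red 0.164, Green 0.038.
The surplus seats go to Blue, Gold.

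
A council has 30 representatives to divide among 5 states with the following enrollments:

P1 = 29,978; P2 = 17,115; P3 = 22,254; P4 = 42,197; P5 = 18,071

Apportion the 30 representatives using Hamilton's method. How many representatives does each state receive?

P1 7, P2 4, P3 5, P4 10, P5 4

The standard divisor is 129615/30 ≈ 4320.5.
Standard quotas: P1 6.9385, P2 3.9613, P3 5.1508, P4 9.7667, P5 4.1826.
Lower quotas: P1 6, P2 3, P3 5, P4 9, P5 4 (sum 27, leaving 3 seats).
Remainders in descending order: P2 0.9613, P1 0.9385, P4 0.7667, P5 0.1826, P3 0.1508.
Largest remainders: P2, P1, P4 receive the extra seats.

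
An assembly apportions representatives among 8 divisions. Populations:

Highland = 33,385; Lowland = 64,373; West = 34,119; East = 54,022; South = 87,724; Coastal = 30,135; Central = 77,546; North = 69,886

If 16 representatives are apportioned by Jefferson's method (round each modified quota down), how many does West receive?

1

Standard divisor 451190/16 ≈ 28199.375; standard quotas: Highland 1.184, Lowland 2.283, West 1.210, East 1.916, South 3.111, Coastal 1.069, Central 2.750, North 2.478.
Rounding down gives 1, 2, 1, 1, 3, 1, 2, 2 = 13 seats, so the divisor must be adjusted.
With modified divisor 22600: modified quotas Highland 1.477, Lowland 2.848, West 1.510, East 2.390, South 3.882, Coastal 1.333, Central 3.431, North 3.092.
Rounding down: Highland 1, Lowland 2, West 1, East 2, South 3, Coastal 1, Central 3, North 3 (total 16).
West receives 1.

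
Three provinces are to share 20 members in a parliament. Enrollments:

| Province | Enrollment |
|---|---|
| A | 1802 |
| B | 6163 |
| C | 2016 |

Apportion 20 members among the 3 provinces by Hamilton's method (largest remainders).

A: 4, B: 12, C: 4

Standard divisor: 9981 ÷ 20 ≈ 499.05.
Standard quotas: A 3.6109, B 12.3495, C 4.0397.
Lower quotas: A 3, B 12, C 4 (sum 19, leaving 1 seat).
Remainders in descending order: A 0.6109, B 0.3495, C 0.0397.
Largest remainder: A receives the extra seat.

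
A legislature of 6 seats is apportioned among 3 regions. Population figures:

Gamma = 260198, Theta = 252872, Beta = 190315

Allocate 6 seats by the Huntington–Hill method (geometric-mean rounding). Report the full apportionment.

With divisor 120399: modified quotas Gamma 2.161, Theta 2.100, Beta 1.581.
Geometric-mean thresholds: Gamma √(2·3)=2.449, Theta √(2·3)=2.449, Beta √(1·2)=1.414.
Each quota rounded against its threshold gives Gamma 2, Theta 2, Beta 2 (total 6).

Gamma=2, Theta=2, Beta=2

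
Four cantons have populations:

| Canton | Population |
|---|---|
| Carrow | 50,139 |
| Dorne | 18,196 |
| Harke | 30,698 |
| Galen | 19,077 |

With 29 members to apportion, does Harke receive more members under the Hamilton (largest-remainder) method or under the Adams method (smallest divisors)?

Hamilton: Carrow 12, Dorne 4, Harke 8, Galen 5.
Adams: Carrow 12, Dorne 5, Harke 7, Galen 5.
Harke gets 8 under Hamilton and 7 under Adams.

Hamilton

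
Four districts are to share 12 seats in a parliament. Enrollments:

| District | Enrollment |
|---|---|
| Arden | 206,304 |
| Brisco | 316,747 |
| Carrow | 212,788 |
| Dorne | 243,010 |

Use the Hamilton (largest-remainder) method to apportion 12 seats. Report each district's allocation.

The standard divisor is 978849/12 ≈ 81570.75.
Standard quotas: Arden 2.5291, Brisco 3.8831, Carrow 2.6086, Dorne 2.9791.
Lower quotas: Arden 2, Brisco 3, Carrow 2, Dorne 2 (sum 9, leaving 3 seats).
Remainders in descending order: Dorne 0.9791, Brisco 0.8831, Carrow 0.6086, Arden 0.5291.
Largest remainders: Dorne, Brisco, Carrow receive the extra seats.

Arden=2, Brisco=4, Carrow=3, Dorne=3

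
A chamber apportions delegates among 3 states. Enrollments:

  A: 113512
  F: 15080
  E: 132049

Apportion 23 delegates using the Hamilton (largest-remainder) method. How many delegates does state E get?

Total 260641; standard divisor 260641/23 ≈ 11332.217.
Standard quotas: A 10.0168, F 1.3307, E 11.6525.
Lower quotas: A 10, F 1, E 11 (sum 22, leaving 1 seat).
Remainders in descending order: E 0.6525, F 0.3307, A 0.0168.
Largest remainder: E receives the extra seat.
E receives 12.

12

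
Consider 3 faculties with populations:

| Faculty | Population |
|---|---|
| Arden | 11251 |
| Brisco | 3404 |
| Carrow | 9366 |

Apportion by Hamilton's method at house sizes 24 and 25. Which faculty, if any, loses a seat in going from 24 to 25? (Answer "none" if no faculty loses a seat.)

Brisco

At 24 seats: Arden 11, Brisco 4, Carrow 9.
At 25 seats: Arden 12, Brisco 3, Carrow 10.
Brisco drops from 4 to 3.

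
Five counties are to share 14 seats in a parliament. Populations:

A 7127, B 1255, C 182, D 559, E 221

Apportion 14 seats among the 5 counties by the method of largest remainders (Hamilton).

The standard divisor is 9344/14 ≈ 667.429.
Standard quotas: A 10.6783, B 1.8804, C 0.2727, D 0.8375, E 0.3311.
Lower quotas: A 10, B 1, C 0, D 0, E 0 (sum 11, leaving 3 seats).
Remainders in descending order: B 0.8804, D 0.8375, A 0.6783, E 0.3311, C 0.2727.
The surplus seats go to B, D, A.

A 11, B 2, C 0, D 1, E 0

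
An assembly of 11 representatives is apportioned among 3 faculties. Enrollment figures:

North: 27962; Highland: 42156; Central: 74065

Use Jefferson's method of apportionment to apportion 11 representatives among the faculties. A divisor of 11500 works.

With modified divisor 11500: modified quotas North 2.431, Highland 3.666, Central 6.440.
Rounding down: North 2, Highland 3, Central 6 (total 11).

North=2; Highland=3; Central=6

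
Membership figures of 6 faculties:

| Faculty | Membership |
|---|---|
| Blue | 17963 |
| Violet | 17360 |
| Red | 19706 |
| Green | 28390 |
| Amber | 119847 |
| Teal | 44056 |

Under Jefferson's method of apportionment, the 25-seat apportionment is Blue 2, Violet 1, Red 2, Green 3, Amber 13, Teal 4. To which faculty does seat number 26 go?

Priority for the next seat is population ÷ (current seats + 1).
Priorities: Blue 5987.667, Violet 8680.000, Red 6568.667, Green 7097.500, Amber 8560.500, Teal 8811.200.
Highest priority: Teal.

Teal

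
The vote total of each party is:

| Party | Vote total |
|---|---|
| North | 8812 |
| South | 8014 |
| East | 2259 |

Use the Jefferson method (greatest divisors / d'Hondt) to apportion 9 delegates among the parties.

Standard divisor 19085/9 ≈ 2120.556; standard quotas: North 4.156, South 3.779, East 1.065.
Rounding down gives 4, 3, 1 = 8 seats, so the divisor must be adjusted.
With modified divisor 1900: modified quotas North 4.638, South 4.218, East 1.189.
Rounding down: North 4, South 4, East 1 (total 9).

North: 4, South: 4, East: 1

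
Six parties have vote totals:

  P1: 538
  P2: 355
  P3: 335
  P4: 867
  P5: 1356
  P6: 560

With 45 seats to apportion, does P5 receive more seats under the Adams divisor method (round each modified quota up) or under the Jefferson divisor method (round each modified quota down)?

Jefferson

Adams: P1 6, P2 4, P3 4, P4 10, P5 15, P6 6.
Jefferson: P1 6, P2 4, P3 3, P4 10, P5 16, P6 6.
P5 gets 15 under Adams and 16 under Jefferson.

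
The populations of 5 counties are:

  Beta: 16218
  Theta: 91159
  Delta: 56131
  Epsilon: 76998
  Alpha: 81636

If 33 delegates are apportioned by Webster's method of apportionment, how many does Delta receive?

Standard divisor 322142/33 ≈ 9761.879; standard quotas: Beta 1.661, Theta 9.338, Delta 5.750, Epsilon 7.888, Alpha 8.363.
Rounding to the nearest integer gives Beta 2, Theta 9, Delta 6, Epsilon 8, Alpha 8 — total 33, matching the house size, so no adjustment is needed.
Delta receives 6.

6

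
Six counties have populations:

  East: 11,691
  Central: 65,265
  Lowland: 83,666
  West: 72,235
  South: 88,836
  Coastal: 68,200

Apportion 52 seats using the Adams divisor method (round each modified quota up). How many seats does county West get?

9

Standard divisor 389893/52 ≈ 7497.942; standard quotas: East 1.559, Central 8.704, Lowland 11.159, West 9.634, South 11.848, Coastal 9.096.
Rounding up gives 2, 9, 12, 10, 12, 10 = 55 seats, so the divisor must be adjusted.
With modified divisor 8050: modified quotas East 1.452, Central 8.107, Lowland 10.393, West 8.973, South 11.036, Coastal 8.472.
Rounding up: East 2, Central 9, Lowland 11, West 9, South 12, Coastal 9 (total 52).
West receives 9.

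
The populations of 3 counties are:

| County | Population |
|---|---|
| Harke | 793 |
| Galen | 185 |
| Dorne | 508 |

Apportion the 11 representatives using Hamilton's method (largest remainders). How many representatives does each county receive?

Harke: 6, Galen: 1, Dorne: 4

The standard divisor is 1486/11 ≈ 135.091.
Standard quotas: Harke 5.870, Galen 1.369, Dorne 3.760.
Lower quotas: Harke 5, Galen 1, Dorne 3 (sum 9, leaving 2 seats).
Remainders in descending order: Harke 0.870, Dorne 0.760, Galen 0.369.
The surplus seats go to Harke, Dorne.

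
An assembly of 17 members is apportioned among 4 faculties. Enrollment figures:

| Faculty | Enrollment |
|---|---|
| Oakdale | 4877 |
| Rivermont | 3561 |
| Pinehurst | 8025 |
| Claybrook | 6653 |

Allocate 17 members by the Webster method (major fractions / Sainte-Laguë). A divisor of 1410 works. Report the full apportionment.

Oakdale 3, Rivermont 3, Pinehurst 6, Claybrook 5

With modified divisor 1410: modified quotas Oakdale 3.459, Rivermont 2.526, Pinehurst 5.691, Claybrook 4.718.
Rounding to the nearest integer: Oakdale 3, Rivermont 3, Pinehurst 6, Claybrook 5 (total 17).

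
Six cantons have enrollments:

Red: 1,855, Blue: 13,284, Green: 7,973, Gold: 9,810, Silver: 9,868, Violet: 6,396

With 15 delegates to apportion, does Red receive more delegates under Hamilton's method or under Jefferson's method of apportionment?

Hamilton

Hamilton: Red 1, Blue 4, Green 2, Gold 3, Silver 3, Violet 2.
Jefferson: Red 0, Blue 4, Green 3, Gold 3, Silver 3, Violet 2.
Red gets 1 under Hamilton and 0 under Jefferson.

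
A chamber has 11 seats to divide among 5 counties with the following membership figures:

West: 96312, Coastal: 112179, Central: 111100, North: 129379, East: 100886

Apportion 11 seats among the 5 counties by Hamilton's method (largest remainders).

The standard divisor is 549856/11 ≈ 49986.909.
Standard quotas: West 1.9267, Coastal 2.2442, Central 2.2226, North 2.5883, East 2.0182.
Lower quotas: West 1, Coastal 2, Central 2, North 2, East 2 (sum 9, leaving 2 seats).
Remainders in descending order: West 0.9267, North 0.5883, Coastal 0.2442, Central 0.2226, East 0.0182.
Largest remainders: West, North receive the extra seats.

West=2, Coastal=2, Central=2, North=3, East=2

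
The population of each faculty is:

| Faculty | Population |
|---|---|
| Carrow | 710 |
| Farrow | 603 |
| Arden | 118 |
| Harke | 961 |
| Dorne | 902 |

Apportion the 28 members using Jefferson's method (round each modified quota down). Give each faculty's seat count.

Carrow=6; Farrow=5; Arden=1; Harke=8; Dorne=8

Standard divisor 3294/28 ≈ 117.643; standard quotas: Carrow 6.035, Farrow 5.126, Arden 1.003, Harke 8.169, Dorne 7.667.
Rounding down gives 6, 5, 1, 8, 7 = 27 seats, so the divisor must be adjusted.
With modified divisor 110: modified quotas Carrow 6.455, Farrow 5.482, Arden 1.073, Harke 8.736, Dorne 8.200.
Rounding down: Carrow 6, Farrow 5, Arden 1, Harke 8, Dorne 8 (total 28).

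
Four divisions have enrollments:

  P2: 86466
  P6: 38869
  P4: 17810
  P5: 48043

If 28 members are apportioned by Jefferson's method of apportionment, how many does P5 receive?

Standard divisor 191188/28 ≈ 6828.143; standard quotas: P2 12.663, P6 5.692, P4 2.608, P5 7.036.
Rounding down gives 12, 5, 2, 7 = 26 seats, so the divisor must be adjusted.
With modified divisor 6300: modified quotas P2 13.725, P6 6.170, P4 2.827, P5 7.626.
Rounding down: P2 13, P6 6, P4 2, P5 7 (total 28).
P5 receives 7.

7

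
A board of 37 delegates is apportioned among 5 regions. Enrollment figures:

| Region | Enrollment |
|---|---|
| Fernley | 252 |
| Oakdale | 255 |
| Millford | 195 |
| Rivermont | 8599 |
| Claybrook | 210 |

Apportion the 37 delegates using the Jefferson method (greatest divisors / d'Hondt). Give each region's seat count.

Standard divisor 9511/37 ≈ 257.054; standard quotas: Fernley 0.980, Oakdale 0.992, Millford 0.759, Rivermont 33.452, Claybrook 0.817.
Rounding down gives 0, 0, 0, 33, 0 = 33 seats, so the divisor must be adjusted.
With modified divisor 240: modified quotas Fernley 1.050, Oakdale 1.062, Millford 0.812, Rivermont 35.829, Claybrook 0.875.
Rounding down: Fernley 1, Oakdale 1, Millford 0, Rivermont 35, Claybrook 0 (total 37).

Fernley 1; Oakdale 1; Millford 0; Rivermont 35; Claybrook 0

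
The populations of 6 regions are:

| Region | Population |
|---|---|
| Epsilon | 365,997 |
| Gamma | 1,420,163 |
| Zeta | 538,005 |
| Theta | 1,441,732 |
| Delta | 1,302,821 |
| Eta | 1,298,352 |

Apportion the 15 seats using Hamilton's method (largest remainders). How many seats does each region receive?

Epsilon 1, Gamma 3, Zeta 1, Theta 4, Delta 3, Eta 3

Total 6367070; standard divisor 6367070/15 ≈ 424471.333.
Standard quotas: Epsilon 0.8622, Gamma 3.3457, Zeta 1.2675, Theta 3.3965, Delta 3.0693, Eta 3.0588.
Lower quotas: Epsilon 0, Gamma 3, Zeta 1, Theta 3, Delta 3, Eta 3 (sum 13, leaving 2 seats).
Remainders in descending order: Epsilon 0.8622, Theta 0.3965, Gamma 0.3457, Zeta 0.2675, Delta 0.0693, Eta 0.0588.
The surplus seats go to Epsilon, Theta.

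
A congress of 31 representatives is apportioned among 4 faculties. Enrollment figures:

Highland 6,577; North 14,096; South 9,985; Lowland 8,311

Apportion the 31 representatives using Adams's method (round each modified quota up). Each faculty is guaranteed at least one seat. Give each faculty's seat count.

Standard divisor 38969/31 ≈ 1257.065; standard quotas: Highland 5.232, North 11.213, South 7.943, Lowland 6.611.
Rounding up gives 6, 12, 8, 7 = 33 seats, so the divisor must be adjusted.
With modified divisor 1350: modified quotas Highland 4.872, North 10.441, South 7.396, Lowland 6.156.
Rounding up: Highland 5, North 11, South 8, Lowland 7 (total 31).

Highland 5, North 11, South 8, Lowland 7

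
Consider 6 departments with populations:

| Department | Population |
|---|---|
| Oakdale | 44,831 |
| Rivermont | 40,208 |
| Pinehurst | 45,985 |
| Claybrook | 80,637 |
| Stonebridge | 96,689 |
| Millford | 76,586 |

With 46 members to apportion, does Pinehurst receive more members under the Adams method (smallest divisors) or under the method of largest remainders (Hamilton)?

Adams: Oakdale 6, Rivermont 5, Pinehurst 6, Claybrook 9, Stonebridge 11, Millford 9.
Hamilton: Oakdale 5, Rivermont 5, Pinehurst 5, Claybrook 10, Stonebridge 12, Millford 9.
Pinehurst gets 6 under Adams and 5 under Hamilton.

Adams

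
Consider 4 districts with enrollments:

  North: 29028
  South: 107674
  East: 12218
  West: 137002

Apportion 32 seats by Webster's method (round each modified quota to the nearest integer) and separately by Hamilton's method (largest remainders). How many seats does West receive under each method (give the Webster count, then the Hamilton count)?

16 and 15

Webster: North 3, South 12, East 1, West 16.
Hamilton: North 3, South 12, East 2, West 15.
West gets 16 under Webster and 15 under Hamilton.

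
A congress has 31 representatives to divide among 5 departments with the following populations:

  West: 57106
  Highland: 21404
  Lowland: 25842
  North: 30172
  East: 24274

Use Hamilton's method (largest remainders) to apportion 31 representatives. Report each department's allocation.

The standard divisor is 158798/31 ≈ 5122.516.
Standard quotas: West 11.1480, Highland 4.1784, Lowland 5.0448, North 5.8901, East 4.7387.
Lower quotas: West 11, Highland 4, Lowland 5, North 5, East 4 (sum 29, leaving 2 seats).
Remainders in descending order: North 0.8901, East 0.7387, Highland 0.1784, West 0.1480, Lowland 0.0448.
Largest remainders: North, East receive the extra seats.

West: 11, Highland: 4, Lowland: 5, North: 6, East: 5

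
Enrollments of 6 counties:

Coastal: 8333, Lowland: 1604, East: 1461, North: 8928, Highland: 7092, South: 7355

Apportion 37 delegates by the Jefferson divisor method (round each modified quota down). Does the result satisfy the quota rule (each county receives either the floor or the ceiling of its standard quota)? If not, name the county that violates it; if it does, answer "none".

none

Standard quotas: Coastal 8.867, Lowland 1.707, East 1.555, North 9.500, Highland 7.546, South 7.826.
Jefferson allocation: Coastal 9, Lowland 1, East 1, North 10, Highland 8, South 8.
Every allocation lies between the lower and upper quota.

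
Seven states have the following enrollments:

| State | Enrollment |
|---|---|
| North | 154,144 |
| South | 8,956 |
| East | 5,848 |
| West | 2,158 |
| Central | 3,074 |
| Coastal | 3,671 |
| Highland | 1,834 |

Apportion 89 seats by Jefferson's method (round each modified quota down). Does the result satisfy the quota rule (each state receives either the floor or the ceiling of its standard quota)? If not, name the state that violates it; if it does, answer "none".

Standard quotas: North 76.349, South 4.436, East 2.897, West 1.069, Central 1.523, Coastal 1.818, Highland 0.908.
Jefferson allocation: North 79, South 4, East 3, West 1, Central 1, Coastal 1, Highland 0.
North has quota 76.349 (lower 76, upper 77) but receives 79 — outside the quota interval.

North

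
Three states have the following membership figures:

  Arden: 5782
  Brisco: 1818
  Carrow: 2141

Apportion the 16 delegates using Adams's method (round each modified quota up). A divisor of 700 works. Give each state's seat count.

Arden 9, Brisco 3, Carrow 4

With modified divisor 700: modified quotas Arden 8.260, Brisco 2.597, Carrow 3.059.
Rounding up: Arden 9, Brisco 3, Carrow 4 (total 16).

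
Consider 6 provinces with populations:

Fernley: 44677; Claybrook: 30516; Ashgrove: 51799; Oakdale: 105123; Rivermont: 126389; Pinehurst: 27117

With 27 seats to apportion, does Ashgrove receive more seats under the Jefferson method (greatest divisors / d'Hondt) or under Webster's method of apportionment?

Jefferson: Fernley 3, Claybrook 2, Ashgrove 3, Oakdale 8, Rivermont 9, Pinehurst 2.
Webster: Fernley 3, Claybrook 2, Ashgrove 4, Oakdale 7, Rivermont 9, Pinehurst 2.
Ashgrove gets 3 under Jefferson and 4 under Webster.

Webster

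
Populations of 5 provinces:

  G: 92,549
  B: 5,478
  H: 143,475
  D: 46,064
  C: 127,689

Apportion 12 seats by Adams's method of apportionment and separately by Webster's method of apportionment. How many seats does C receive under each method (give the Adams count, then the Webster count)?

3 and 4

Adams: G 3, B 1, H 4, D 1, C 3.
Webster: G 3, B 0, H 4, D 1, C 4.
C gets 3 under Adams and 4 under Webster.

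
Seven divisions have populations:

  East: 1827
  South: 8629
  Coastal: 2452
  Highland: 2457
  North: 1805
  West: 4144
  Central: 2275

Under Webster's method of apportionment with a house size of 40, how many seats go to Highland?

4

Standard divisor 23589/40 ≈ 589.725; standard quotas: East 3.098, South 14.632, Coastal 4.158, Highland 4.166, North 3.061, West 7.027, Central 3.858.
Rounding to the nearest integer gives East 3, South 15, Coastal 4, Highland 4, North 3, West 7, Central 4 — total 40, matching the house size, so no adjustment is needed.
Highland receives 4.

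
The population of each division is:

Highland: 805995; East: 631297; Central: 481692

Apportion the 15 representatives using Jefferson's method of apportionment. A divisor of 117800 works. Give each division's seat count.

Highland: 6, East: 5, Central: 4

With modified divisor 117800: modified quotas Highland 6.842, East 5.359, Central 4.089.
Rounding down: Highland 6, East 5, Central 4 (total 15).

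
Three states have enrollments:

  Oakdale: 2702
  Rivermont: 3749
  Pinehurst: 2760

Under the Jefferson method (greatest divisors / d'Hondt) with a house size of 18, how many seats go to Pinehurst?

Standard divisor 9211/18 ≈ 511.722; standard quotas: Oakdale 5.280, Rivermont 7.326, Pinehurst 5.394.
Rounding down gives 5, 7, 5 = 17 seats, so the divisor must be adjusted.
With modified divisor 464: modified quotas Oakdale 5.823, Rivermont 8.080, Pinehurst 5.948.
Rounding down: Oakdale 5, Rivermont 8, Pinehurst 5 (total 18).
Pinehurst receives 5.

5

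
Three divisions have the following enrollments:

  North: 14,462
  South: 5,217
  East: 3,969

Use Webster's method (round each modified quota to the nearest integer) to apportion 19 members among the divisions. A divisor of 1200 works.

With modified divisor 1200: modified quotas North 12.052, South 4.348, East 3.308.
Rounding to the nearest integer: North 12, South 4, East 3 (total 19).

North 12; South 4; East 3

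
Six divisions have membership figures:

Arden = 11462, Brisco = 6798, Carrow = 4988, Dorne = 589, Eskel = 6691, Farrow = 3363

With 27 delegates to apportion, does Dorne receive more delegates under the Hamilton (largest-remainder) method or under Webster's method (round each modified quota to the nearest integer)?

Hamilton

Hamilton: Arden 9, Brisco 5, Carrow 4, Dorne 1, Eskel 5, Farrow 3.
Webster: Arden 9, Brisco 6, Carrow 4, Dorne 0, Eskel 5, Farrow 3.
Dorne gets 1 under Hamilton and 0 under Webster.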